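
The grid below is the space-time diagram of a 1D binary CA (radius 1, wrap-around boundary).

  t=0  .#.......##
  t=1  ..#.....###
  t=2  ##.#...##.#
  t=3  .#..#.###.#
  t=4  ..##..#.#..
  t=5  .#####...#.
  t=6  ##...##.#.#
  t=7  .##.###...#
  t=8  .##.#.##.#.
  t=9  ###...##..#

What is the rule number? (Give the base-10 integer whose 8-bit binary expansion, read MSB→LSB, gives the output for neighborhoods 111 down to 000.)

90

  [7] ### => .  t=1,i=9
  [6] ##. => #  t=0,i=10
  [5] #.# => .  t=0,i=0
  [4] #.. => #  t=0,i=2
  [3] .## => #  t=0,i=9
  [2] .#. => .  t=0,i=1
  [1] ..# => #  t=0,i=8
  [0] ... => .  t=0,i=3
  bits 01011010 = 90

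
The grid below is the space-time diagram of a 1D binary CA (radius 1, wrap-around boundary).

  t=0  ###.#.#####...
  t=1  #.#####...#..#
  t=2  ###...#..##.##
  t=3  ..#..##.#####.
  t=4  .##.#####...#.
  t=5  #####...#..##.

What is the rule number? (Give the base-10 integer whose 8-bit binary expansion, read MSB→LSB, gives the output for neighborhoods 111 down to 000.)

110

  [7] ### => .  t=0,i=1
  [6] ##. => #  t=0,i=2
  [5] #.# => #  t=0,i=3
  [4] #.. => .  t=0,i=11
  [3] .## => #  t=0,i=0
  [2] .#. => #  t=0,i=4
  [1] ..# => #  t=0,i=13
  [0] ... => .  t=0,i=12
  bits 01101110 = 110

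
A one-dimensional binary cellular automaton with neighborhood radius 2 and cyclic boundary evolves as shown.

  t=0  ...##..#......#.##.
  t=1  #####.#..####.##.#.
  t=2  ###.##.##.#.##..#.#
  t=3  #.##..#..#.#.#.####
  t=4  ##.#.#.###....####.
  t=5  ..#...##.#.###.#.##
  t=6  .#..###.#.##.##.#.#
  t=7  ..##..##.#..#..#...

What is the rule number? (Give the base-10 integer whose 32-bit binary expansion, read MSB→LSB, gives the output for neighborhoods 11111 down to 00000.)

  ##### -> #   bit 31 = 1  t=1,i=2
  ####. -> .   bit 30 = 0  t=1,i=3
  ###.# -> #   bit 29 = 1  t=1,i=4
  ###.. -> #   bit 28 = 1  t=4,i=9
  ##.## -> #   bit 27 = 1  t=1,i=13
  ##.#. -> #   bit 26 = 1  t=1,i=5
  ##..# -> .   bit 25 = 0  t=0,i=5
  ##... -> .   bit 24 = 0  t=0,i=18
  #.### -> #   bit 23 = 1  t=1,i=0
  #.##. -> .   bit 22 = 0  t=0,i=16
  #.#.# -> .   bit 21 = 0  t=1,i=17
  #.#.. -> .   bit 20 = 0  t=1,i=6
  #..## -> #   bit 19 = 1  t=1,i=8
  #..#. -> #   bit 18 = 1  t=0,i=6
  #...# -> #   bit 17 = 1  t=5,i=4
  #.... -> #   bit 16 = 1  t=0,i=0
  .#### -> #   bit 15 = 1  t=1,i=1
  .###. -> .   bit 14 = 0  t=4,i=8
  .##.# -> .   bit 13 = 0  t=1,i=15
  .##.. -> #   bit 12 = 1  t=0,i=4
  .#.## -> #   bit 11 = 1  t=0,i=15
  .#.#. -> .   bit 10 = 0  t=3,i=10
  .#..# -> #   bit 9 = 1  t=1,i=7
  .#... -> .   bit 8 = 0  t=0,i=8
  ..### -> .   bit 7 = 0  t=1,i=9
  ..##. -> #   bit 6 = 1  t=0,i=3
  ..#.# -> #   bit 5 = 1  t=0,i=14
  ..#.. -> .   bit 4 = 0  t=0,i=7
  ...## -> #   bit 3 = 1  t=0,i=2
  ...#. -> .   bit 2 = 0  t=0,i=13
  ....# -> #   bit 1 = 1  t=0,i=1
  ..... -> #   bit 0 = 1  t=0,i=10
  bits 10111100100011111001101001101011 = 3163527787

3163527787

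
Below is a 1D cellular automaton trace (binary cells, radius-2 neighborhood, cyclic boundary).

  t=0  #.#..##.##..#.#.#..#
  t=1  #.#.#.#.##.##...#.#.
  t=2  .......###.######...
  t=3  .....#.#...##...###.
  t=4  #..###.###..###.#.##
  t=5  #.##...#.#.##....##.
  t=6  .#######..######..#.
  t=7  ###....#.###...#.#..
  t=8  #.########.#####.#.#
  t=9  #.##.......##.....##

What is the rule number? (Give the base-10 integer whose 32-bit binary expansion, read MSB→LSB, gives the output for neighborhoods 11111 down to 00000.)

  [31] ##### => .  t=2,i=13
  [30] ####. => .  t=2,i=15
  [29] ###.# => .  t=2,i=9
  [28] ###.. => #  t=2,i=16
  [27] ##.## => .  t=0,i=7
  [26] ##.#. => .  t=0,i=1
  [25] ##..# => .  t=0,i=10
  [24] ##... => #  t=1,i=13
  [23] #.### => #  t=2,i=11
  [22] #.##. => #  t=0,i=8
  [21] #.#.# => .  t=0,i=14
  [20] #.#.. => #  t=0,i=2
  [19] #..## => #  t=0,i=4
  [18] #..#. => #  t=0,i=11
  [17] #...# => #  t=1,i=14
  [16] #.... => #  t=2,i=18
  [15] .#### => #  t=2,i=12
  [14] .###. => .  t=2,i=8
  [13] .##.# => #  t=0,i=0
  [12] .##.. => #  t=0,i=9
  [11] .#.## => #  t=1,i=7
  [10] .#.#. => .  t=0,i=13
  [9] .#..# => .  t=0,i=3
  [8] .#... => #  t=3,i=8
  [7] ..### => #  t=2,i=7
  [6] ..##. => .  t=0,i=5
  [5] ..#.# => #  t=0,i=12
  [4] ..#.. => .  t=6,i=18
  [3] ...## => .  t=2,i=6
  [2] ...#. => #  t=1,i=15
  [1] ....# => #  t=2,i=5
  [0] ..... => .  t=2,i=0
  bits 00010001110111111011100110100110 = 299874726

299874726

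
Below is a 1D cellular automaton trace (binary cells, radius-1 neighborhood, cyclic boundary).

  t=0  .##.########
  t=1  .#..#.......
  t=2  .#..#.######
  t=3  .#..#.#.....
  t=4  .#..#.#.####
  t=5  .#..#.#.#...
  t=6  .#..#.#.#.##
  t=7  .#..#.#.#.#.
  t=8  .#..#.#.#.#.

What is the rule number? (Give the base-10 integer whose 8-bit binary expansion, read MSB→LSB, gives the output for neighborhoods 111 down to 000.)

  nb ###: next=.  (t=0,i=5, bit7=0)
  nb ##.: next=.  (t=0,i=2, bit6=0)
  nb #.#: next=.  (t=0,i=0, bit5=0)
  nb #..: next=.  (t=1,i=2, bit4=0)
  nb .##: next=#  (t=0,i=1, bit3=1)
  nb .#.: next=#  (t=1,i=1, bit2=1)
  nb ..#: next=.  (t=1,i=0, bit1=0)
  nb ...: next=#  (t=1,i=6, bit0=1)
  bits 00001101 = 13

13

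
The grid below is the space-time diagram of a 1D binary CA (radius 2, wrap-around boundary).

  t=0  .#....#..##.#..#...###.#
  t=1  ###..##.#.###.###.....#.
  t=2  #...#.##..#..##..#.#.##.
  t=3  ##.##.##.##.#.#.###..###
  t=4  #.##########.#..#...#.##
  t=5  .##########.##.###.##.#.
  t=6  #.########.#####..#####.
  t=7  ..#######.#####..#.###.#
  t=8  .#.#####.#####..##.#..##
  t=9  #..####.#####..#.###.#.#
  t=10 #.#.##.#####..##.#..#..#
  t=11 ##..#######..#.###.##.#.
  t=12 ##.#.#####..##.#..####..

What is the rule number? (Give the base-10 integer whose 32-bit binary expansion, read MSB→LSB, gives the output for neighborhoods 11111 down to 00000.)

3453793589

  ##### -> #   bit 31 = 1  t=3,i=23
  ####. -> #   bit 30 = 1  t=3,i=0
  ###.# -> .   bit 29 = 0  t=0,i=21
  ###.. -> .   bit 28 = 0  t=1,i=2
  ##.## -> #   bit 27 = 1  t=1,i=13
  ##.#. -> #   bit 26 = 1  t=0,i=11
  ##..# -> .   bit 25 = 0  t=1,i=3
  ##... -> #   bit 24 = 1  t=1,i=17
  #.### -> #   bit 23 = 1  t=1,i=0
  #.##. -> #   bit 22 = 1  t=2,i=6
  #.#.# -> .   bit 21 = 0  t=0,i=23
  #.#.. -> #   bit 20 = 1  t=0,i=1
  #..## -> #   bit 19 = 1  t=0,i=8
  #..#. -> #   bit 18 = 1  t=0,i=14
  #...# -> .   bit 17 = 0  t=0,i=17
  #.... -> .   bit 16 = 0  t=0,i=3
  .#### -> #   bit 15 = 1  t=3,i=22
  .###. -> .   bit 14 = 0  t=0,i=20
  .##.# -> #   bit 13 = 1  t=0,i=10
  .##.. -> #   bit 12 = 1  t=2,i=7
  .#.## -> .   bit 11 = 0  t=1,i=9
  .#.#. -> #   bit 10 = 1  t=0,i=0
  .#..# -> .   bit 9 = 0  t=0,i=7
  .#... -> #   bit 8 = 1  t=0,i=2
  ..### -> .   bit 7 = 0  t=0,i=19
  ..##. -> .   bit 6 = 0  t=0,i=9
  ..#.# -> #   bit 5 = 1  t=1,i=22
  ..#.. -> #   bit 4 = 1  t=0,i=6
  ...## -> .   bit 3 = 0  t=0,i=18
  ...#. -> #   bit 2 = 1  t=0,i=5
  ....# -> .   bit 1 = 0  t=0,i=4
  ..... -> #   bit 0 = 1  t=1,i=19
  bits 11001101110111001011010100110101 = 3453793589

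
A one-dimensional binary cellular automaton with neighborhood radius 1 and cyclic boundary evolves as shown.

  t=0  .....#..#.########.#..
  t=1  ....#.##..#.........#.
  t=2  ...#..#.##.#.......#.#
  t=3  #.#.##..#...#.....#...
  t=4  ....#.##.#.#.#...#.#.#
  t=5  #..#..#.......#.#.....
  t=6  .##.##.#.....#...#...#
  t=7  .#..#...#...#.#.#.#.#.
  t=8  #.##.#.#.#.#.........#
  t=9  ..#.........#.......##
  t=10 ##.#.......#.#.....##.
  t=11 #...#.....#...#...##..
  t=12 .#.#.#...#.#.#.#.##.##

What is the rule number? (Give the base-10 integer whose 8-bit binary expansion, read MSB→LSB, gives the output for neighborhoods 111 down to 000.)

  [7] ### => .  t=0,i=11
  [6] ##. => .  t=0,i=17
  [5] #.# => .  t=0,i=9
  [4] #.. => #  t=0,i=6
  [3] .## => #  t=0,i=10
  [2] .#. => .  t=0,i=5
  [1] ..# => #  t=0,i=4
  [0] ... => .  t=0,i=0
  bits 00011010 = 26

26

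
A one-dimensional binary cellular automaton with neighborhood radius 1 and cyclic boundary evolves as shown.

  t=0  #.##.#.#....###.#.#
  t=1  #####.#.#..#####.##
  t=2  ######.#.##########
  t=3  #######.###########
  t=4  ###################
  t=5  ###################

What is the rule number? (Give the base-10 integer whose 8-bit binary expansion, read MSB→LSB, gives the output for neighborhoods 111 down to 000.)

  ### -> #   bit 7 = 1  t=0,i=13
  ##. -> #   bit 6 = 1  t=0,i=0
  #.# -> #   bit 5 = 1  t=0,i=1
  #.. -> #   bit 4 = 1  t=0,i=8
  .## -> #   bit 3 = 1  t=0,i=2
  .#. -> .   bit 2 = 0  t=0,i=5
  ..# -> #   bit 1 = 1  t=0,i=11
  ... -> .   bit 0 = 0  t=0,i=9
  bits 11111010 = 250

250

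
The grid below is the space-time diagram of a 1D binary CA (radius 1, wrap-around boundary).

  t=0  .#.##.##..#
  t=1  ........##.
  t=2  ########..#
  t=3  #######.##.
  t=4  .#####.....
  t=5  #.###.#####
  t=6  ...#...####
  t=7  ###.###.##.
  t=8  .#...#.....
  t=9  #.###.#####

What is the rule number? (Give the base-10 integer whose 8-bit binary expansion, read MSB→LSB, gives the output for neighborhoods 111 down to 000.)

  nb ###: next=#  (t=2,i=0, bit7=1)
  nb ##.: next=.  (t=0,i=4, bit6=0)
  nb #.#: next=.  (t=0,i=0, bit5=0)
  nb #..: next=#  (t=0,i=8, bit4=1)
  nb .##: next=.  (t=0,i=3, bit3=0)
  nb .#.: next=.  (t=0,i=1, bit2=0)
  nb ..#: next=#  (t=0,i=9, bit1=1)
  nb ...: next=#  (t=1,i=0, bit0=1)
  bits 10010011 = 147

147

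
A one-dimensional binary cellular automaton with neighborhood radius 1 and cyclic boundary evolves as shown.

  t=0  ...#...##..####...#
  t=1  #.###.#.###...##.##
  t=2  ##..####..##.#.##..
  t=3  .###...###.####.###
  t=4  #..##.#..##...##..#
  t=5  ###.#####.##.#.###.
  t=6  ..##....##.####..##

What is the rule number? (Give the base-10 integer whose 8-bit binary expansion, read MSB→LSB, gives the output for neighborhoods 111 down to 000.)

  ### -> .   bit 7 = 0  t=0,i=12
  ##. -> #   bit 6 = 1  t=0,i=8
  #.# -> #   bit 5 = 1  t=1,i=1
  #.. -> #   bit 4 = 1  t=0,i=0
  .## -> .   bit 3 = 0  t=0,i=7
  .#. -> #   bit 2 = 1  t=0,i=3
  ..# -> #   bit 1 = 1  t=0,i=2
  ... -> .   bit 0 = 0  t=0,i=1
  bits 01110110 = 118

118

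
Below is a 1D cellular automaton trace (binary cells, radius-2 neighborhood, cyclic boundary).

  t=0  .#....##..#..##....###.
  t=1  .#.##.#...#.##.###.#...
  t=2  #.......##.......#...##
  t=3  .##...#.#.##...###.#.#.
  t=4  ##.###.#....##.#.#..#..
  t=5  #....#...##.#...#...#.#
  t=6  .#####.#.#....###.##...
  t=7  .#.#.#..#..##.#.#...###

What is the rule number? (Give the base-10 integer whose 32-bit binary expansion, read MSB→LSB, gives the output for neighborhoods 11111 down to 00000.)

  nb #####: next=#  (t=6,i=3, bit31=1)
  nb ####.: next=.  (t=6,i=4, bit30=0)
  nb ###.#: next=#  (t=1,i=17, bit29=1)
  nb ###..: next=.  (t=0,i=21, bit28=0)
  nb ##.##: next=.  (t=1,i=14, bit27=0)
  nb ##.#.: next=.  (t=1,i=5, bit26=0)
  nb ##..#: next=.  (t=0,i=8, bit25=0)
  nb ##...: next=#  (t=0,i=15, bit24=1)
  nb #.###: next=.  (t=1,i=15, bit23=0)
  nb #.##.: next=.  (t=1,i=3, bit22=0)
  nb #.#.#: next=.  (t=3,i=8, bit21=0)
  nb #.#..: next=.  (t=1,i=6, bit20=0)
  nb #..##: next=#  (t=0,i=12, bit19=1)
  nb #..#.: next=.  (t=0,i=0, bit18=0)
  nb #...#: next=#  (t=1,i=8, bit17=1)
  nb #....: next=#  (t=0,i=3, bit16=1)
  nb .####: next=.  (t=6,i=2, bit15=0)
  nb .###.: next=.  (t=0,i=20, bit14=0)
  nb .##.#: next=.  (t=1,i=4, bit13=0)
  nb .##..: next=.  (t=0,i=7, bit12=0)
  nb .#.##: next=.  (t=1,i=2, bit11=0)
  nb .#.#.: next=#  (t=3,i=7, bit10=1)
  nb .#..#: next=.  (t=0,i=11, bit9=0)
  nb .#...: next=.  (t=0,i=2, bit8=0)
  nb ..###: next=#  (t=0,i=19, bit7=1)
  nb ..##.: next=#  (t=0,i=6, bit6=1)
  nb ..#.#: next=.  (t=1,i=1, bit5=0)
  nb ..#..: next=#  (t=0,i=1, bit4=1)
  nb ...##: next=.  (t=0,i=5, bit3=0)
  nb ...#.: next=#  (t=1,i=0, bit2=1)
  nb ....#: next=#  (t=0,i=4, bit1=1)
  nb .....: next=.  (t=2,i=3, bit0=0)
  bits 10100001000010110000010011010110 = 2701853910

2701853910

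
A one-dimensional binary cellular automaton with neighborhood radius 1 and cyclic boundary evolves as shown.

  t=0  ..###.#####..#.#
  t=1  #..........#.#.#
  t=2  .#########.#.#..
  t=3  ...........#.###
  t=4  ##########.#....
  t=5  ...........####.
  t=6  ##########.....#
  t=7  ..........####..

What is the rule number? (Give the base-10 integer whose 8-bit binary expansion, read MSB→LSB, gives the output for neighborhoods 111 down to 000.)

21

  ###|.  b7=0 t=0,i=3
  ##.|.  b6=0 t=0,i=4
  #.#|.  b5=0 t=0,i=5
  #..|#  b4=1 t=0,i=0
  .##|.  b3=0 t=0,i=2
  .#.|#  b2=1 t=0,i=13
  ..#|.  b1=0 t=0,i=1
  ...|#  b0=1 t=1,i=2
  bits 00010101 = 21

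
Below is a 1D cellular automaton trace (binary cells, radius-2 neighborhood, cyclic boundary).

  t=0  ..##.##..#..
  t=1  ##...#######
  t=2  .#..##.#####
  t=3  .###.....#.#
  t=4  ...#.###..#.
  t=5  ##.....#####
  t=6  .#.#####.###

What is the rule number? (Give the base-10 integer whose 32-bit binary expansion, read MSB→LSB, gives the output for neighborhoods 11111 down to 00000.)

  [31] ##### => #  t=1,i=7
  [30] ####. => .  t=1,i=0
  [29] ###.# => #  t=2,i=11
  [28] ###.. => #  t=1,i=1
  [27] ##.## => .  t=0,i=4
  [26] ##.#. => .  t=2,i=0
  [25] ##..# => #  t=0,i=7
  [24] ##... => .  t=1,i=2
  [23] #.### => .  t=2,i=7
  [22] #.##. => #  t=0,i=5
  [21] #.#.# => .  t=3,i=11
  [20] #.#.. => #  t=2,i=1
  [19] #..## => #  t=2,i=3
  [18] #..#. => #  t=0,i=8
  [17] #...# => .  t=1,i=3
  [16] #.... => #  t=0,i=11
  [15] .#### => .  t=1,i=6
  [14] .###. => .  t=3,i=2
  [13] .##.# => .  t=0,i=3
  [12] .##.. => #  t=0,i=6
  [11] .#.## => .  t=3,i=0
  [10] .#.#. => #  t=3,i=10
  [9] .#..# => #  t=2,i=2
  [8] .#... => #  t=0,i=10
  [7] ..### => #  t=1,i=5
  [6] ..##. => .  t=0,i=2
  [5] ..#.# => .  t=3,i=9
  [4] ..#.. => #  t=0,i=9
  [3] ...## => #  t=0,i=1
  [2] ...#. => .  t=3,i=8
  [1] ....# => #  t=0,i=0
  [0] ..... => #  t=3,i=6
  bits 10110010010111010001011110011011 = 2992445339

2992445339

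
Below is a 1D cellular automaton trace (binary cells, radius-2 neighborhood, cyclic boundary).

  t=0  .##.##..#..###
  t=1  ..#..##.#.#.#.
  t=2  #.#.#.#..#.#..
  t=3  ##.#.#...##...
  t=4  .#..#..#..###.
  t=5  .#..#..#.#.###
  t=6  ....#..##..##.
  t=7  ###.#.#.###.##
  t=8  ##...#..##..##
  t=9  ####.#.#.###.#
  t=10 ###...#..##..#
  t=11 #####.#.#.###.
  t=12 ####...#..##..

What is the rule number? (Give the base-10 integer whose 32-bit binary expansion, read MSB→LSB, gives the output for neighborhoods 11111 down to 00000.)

  #####|#  b31=1 t=7,i=0
  ####.|#  b30=1 t=7,i=1
  ###.#|.  b29=0 t=0,i=13
  ###..|#  b28=1 t=4,i=12
  ##.##|.  b27=0 t=0,i=0
  ##.#.|.  b26=0 t=1,i=7
  ##..#|#  b25=1 t=0,i=6
  ##...|#  b24=1 t=3,i=11
  #.###|#  b23=1 t=5,i=11
  #.##.|.  b22=0 t=0,i=1
  #.#.#|.  b21=0 t=1,i=8
  #.#..|.  b20=0 t=1,i=12
  #..##|#  b19=1 t=0,i=10
  #..#.|.  b18=0 t=0,i=7
  #...#|#  b17=1 t=1,i=0
  #....|#  b16=1 t=6,i=0
  .####|#  b15=1 t=7,i=13
  .###.|#  b14=1 t=0,i=12
  .##.#|#  b13=1 t=0,i=2
  .##..|#  b12=1 t=0,i=5
  .#.##|.  b11=0 t=5,i=10
  .#.#.|#  b10=1 t=1,i=9
  .#..#|.  b9=0 t=0,i=9
  .#...|.  b8=0 t=1,i=13
  ..###|.  b7=0 t=0,i=11
  ..##.|.  b6=0 t=1,i=5
  ..#.#|#  b5=1 t=2,i=0
  ..#..|#  b4=1 t=0,i=8
  ...##|.  b3=0 t=3,i=8
  ...#.|.  b2=0 t=1,i=1
  ....#|#  b1=1 t=6,i=2
  .....|#  b0=1 t=6,i=1
  bits 11010011100010111111010000110011 = 3549164595

3549164595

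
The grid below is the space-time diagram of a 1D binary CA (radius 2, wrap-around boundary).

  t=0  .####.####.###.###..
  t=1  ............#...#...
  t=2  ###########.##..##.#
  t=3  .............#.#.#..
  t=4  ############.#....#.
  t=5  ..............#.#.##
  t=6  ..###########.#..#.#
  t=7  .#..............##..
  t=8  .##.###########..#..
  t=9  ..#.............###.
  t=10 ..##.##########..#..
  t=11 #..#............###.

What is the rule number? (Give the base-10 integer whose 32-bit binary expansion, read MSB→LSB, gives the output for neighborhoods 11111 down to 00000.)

  ##### -> .   bit 31 = 0  t=2,i=1
  ####. -> .   bit 30 = 0  t=0,i=3
  ###.# -> .   bit 29 = 0  t=0,i=4
  ###.. -> .   bit 28 = 0  t=0,i=17
  ##.## -> .   bit 27 = 0  t=0,i=5
  ##.#. -> .   bit 26 = 0  t=4,i=12
  ##..# -> .   bit 25 = 0  t=2,i=14
  ##... -> .   bit 24 = 0  t=0,i=18
  #.### -> .   bit 23 = 0  t=0,i=6
  #.##. -> .   bit 22 = 0  t=2,i=12
  #.#.# -> .   bit 21 = 0  t=3,i=15
  #.#.. -> .   bit 20 = 0  t=3,i=17
  #..## -> #   bit 19 = 1  t=2,i=15
  #..#. -> #   bit 18 = 1  t=6,i=16
  #...# -> .   bit 17 = 0  t=0,i=19
  #.... -> .   bit 16 = 0  t=1,i=18
  .#### -> .   bit 15 = 0  t=0,i=2
  .###. -> #   bit 14 = 1  t=0,i=12
  .##.# -> #   bit 13 = 1  t=2,i=17
  .##.. -> #   bit 12 = 1  t=2,i=13
  .#.## -> #   bit 11 = 1  t=4,i=19
  .#.#. -> .   bit 10 = 0  t=3,i=14
  .#..# -> .   bit 9 = 0  t=6,i=0
  .#... -> #   bit 8 = 1  t=1,i=13
  ..### -> .   bit 7 = 0  t=0,i=1
  ..##. -> .   bit 6 = 0  t=2,i=16
  ..#.# -> #   bit 5 = 1  t=3,i=13
  ..#.. -> #   bit 4 = 1  t=1,i=12
  ...## -> .   bit 3 = 0  t=0,i=0
  ...#. -> .   bit 2 = 0  t=1,i=11
  ....# -> #   bit 1 = 1  t=1,i=10
  ..... -> #   bit 0 = 1  t=1,i=0
  bits 00000000000011000111100100110011 = 817459

817459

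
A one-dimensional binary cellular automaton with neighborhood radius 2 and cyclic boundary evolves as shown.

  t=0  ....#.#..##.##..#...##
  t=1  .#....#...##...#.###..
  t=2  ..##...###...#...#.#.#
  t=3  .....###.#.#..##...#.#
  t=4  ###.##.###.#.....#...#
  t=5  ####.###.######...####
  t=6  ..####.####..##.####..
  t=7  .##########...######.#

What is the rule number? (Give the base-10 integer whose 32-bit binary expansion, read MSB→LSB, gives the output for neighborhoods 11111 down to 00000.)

  nb #####: next=.  (t=5,i=0, bit31=0)
  nb ####.: next=#  (t=4,i=1, bit30=1)
  nb ###.#: next=#  (t=3,i=7, bit29=1)
  nb ###..: next=#  (t=1,i=19, bit28=1)
  nb ##.##: next=#  (t=0,i=11, bit27=1)
  nb ##.#.: next=#  (t=3,i=8, bit26=1)
  nb ##..#: next=.  (t=0,i=14, bit25=0)
  nb ##...: next=.  (t=0,i=0, bit24=0)
  nb #.###: next=#  (t=1,i=17, bit23=1)
  nb #.##.: next=.  (t=0,i=12, bit22=0)
  nb #.#.#: next=#  (t=2,i=19, bit21=1)
  nb #.#..: next=#  (t=0,i=6, bit20=1)
  nb #..##: next=.  (t=0,i=8, bit19=0)
  nb #..#.: next=#  (t=0,i=15, bit18=1)
  nb #...#: next=#  (t=0,i=18, bit17=1)
  nb #....: next=#  (t=0,i=1, bit16=1)
  nb .####: next=#  (t=4,i=0, bit15=1)
  nb .###.: next=.  (t=1,i=18, bit14=0)
  nb .##.#: next=#  (t=0,i=10, bit13=1)
  nb .##..: next=.  (t=0,i=13, bit12=0)
  nb .#.##: next=.  (t=1,i=16, bit11=0)
  nb .#.#.: next=.  (t=0,i=5, bit10=0)
  nb .#..#: next=.  (t=0,i=7, bit9=0)
  nb .#...: next=#  (t=0,i=17, bit8=1)
  nb ..###: next=#  (t=2,i=7, bit7=1)
  nb ..##.: next=.  (t=0,i=9, bit6=0)
  nb ..#.#: next=.  (t=0,i=4, bit5=0)
  nb ..#..: next=.  (t=0,i=16, bit4=0)
  nb ...##: next=#  (t=0,i=19, bit3=1)
  nb ...#.: next=.  (t=0,i=3, bit2=0)
  nb ....#: next=.  (t=0,i=2, bit1=0)
  nb .....: next=#  (t=3,i=2, bit0=1)
  bits 01111100101101111010000110001001 = 2092409225

2092409225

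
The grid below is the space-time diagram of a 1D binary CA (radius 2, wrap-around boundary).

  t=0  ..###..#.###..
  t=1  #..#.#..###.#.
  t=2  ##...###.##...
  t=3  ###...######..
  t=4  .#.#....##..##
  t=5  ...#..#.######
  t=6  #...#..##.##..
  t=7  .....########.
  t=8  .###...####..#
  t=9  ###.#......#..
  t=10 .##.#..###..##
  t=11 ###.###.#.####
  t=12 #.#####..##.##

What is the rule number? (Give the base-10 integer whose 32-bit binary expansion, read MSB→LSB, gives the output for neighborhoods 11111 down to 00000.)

  ##### -> #   bit 31 = 1  t=3,i=8
  ####. -> .   bit 30 = 0  t=3,i=10
  ###.# -> #   bit 29 = 1  t=1,i=10
  ###.. -> .   bit 28 = 0  t=0,i=4
  ##.## -> #   bit 27 = 1  t=2,i=8
  ##.#. -> .   bit 26 = 0  t=1,i=11
  ##..# -> #   bit 25 = 1  t=0,i=5
  ##... -> #   bit 24 = 1  t=0,i=12
  #.### -> #   bit 23 = 1  t=0,i=9
  #.##. -> #   bit 22 = 1  t=2,i=9
  #.#.# -> .   bit 21 = 0  t=1,i=12
  #.#.. -> #   bit 20 = 1  t=1,i=0
  #..## -> #   bit 19 = 1  t=1,i=7
  #..#. -> .   bit 18 = 0  t=0,i=6
  #...# -> .   bit 17 = 0  t=2,i=3
  #.... -> .   bit 16 = 0  t=0,i=13
  .#### -> .   bit 15 = 0  t=3,i=7
  .###. -> #   bit 14 = 1  t=0,i=3
  .##.# -> #   bit 13 = 1  t=4,i=13
  .##.. -> #   bit 12 = 1  t=2,i=1
  .#.## -> #   bit 11 = 1  t=0,i=8
  .#.#. -> .   bit 10 = 0  t=1,i=4
  .#..# -> #   bit 9 = 1  t=1,i=1
  .#... -> .   bit 8 = 0  t=4,i=4
  ..### -> .   bit 7 = 0  t=0,i=2
  ..##. -> #   bit 6 = 1  t=2,i=0
  ..#.# -> .   bit 5 = 0  t=0,i=7
  ..#.. -> .   bit 4 = 0  t=5,i=3
  ...## -> .   bit 3 = 0  t=0,i=1
  ...#. -> .   bit 2 = 0  t=5,i=2
  ....# -> #   bit 1 = 1  t=0,i=0
  ..... -> #   bit 0 = 1  t=7,i=1
  bits 10101011110110000111101001000011 = 2883091011

2883091011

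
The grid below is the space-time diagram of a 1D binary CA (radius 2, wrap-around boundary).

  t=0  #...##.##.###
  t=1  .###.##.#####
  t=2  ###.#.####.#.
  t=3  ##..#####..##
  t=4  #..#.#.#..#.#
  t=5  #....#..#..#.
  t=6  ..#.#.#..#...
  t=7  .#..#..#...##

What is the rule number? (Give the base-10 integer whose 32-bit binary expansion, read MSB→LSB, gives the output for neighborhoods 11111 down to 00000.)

1236007437

  #####|.  b31=0 t=1,i=10
  ####.|#  b30=1 t=0,i=12
  ###.#|.  b29=0 t=1,i=3
  ###..|.  b28=0 t=0,i=0
  ##.##|#  b27=1 t=0,i=6
  ##.#.|.  b26=0 t=2,i=3
  ##..#|.  b25=0 t=3,i=2
  ##...|#  b24=1 t=0,i=1
  #.###|#  b23=1 t=0,i=10
  #.##.|.  b22=0 t=0,i=7
  #.#.#|#  b21=1 t=2,i=4
  #.#..|.  b20=0 t=4,i=7
  #..##|#  b19=1 t=3,i=3
  #..#.|.  b18=0 t=4,i=2
  #...#|#  b17=1 t=0,i=2
  #....|#  b16=1 t=5,i=2
  .####|#  b15=1 t=0,i=11
  .###.|#  b14=1 t=1,i=2
  .##.#|#  b13=1 t=0,i=5
  .##..|#  b12=1 t=4,i=0
  .#.##|#  b11=1 t=2,i=5
  .#.#.|.  b10=0 t=4,i=4
  .#..#|#  b9=1 t=4,i=8
  .#...|.  b8=0 t=5,i=1
  ..###|.  b7=0 t=3,i=4
  ..##.|.  b6=0 t=0,i=4
  ..#.#|.  b5=0 t=4,i=3
  ..#..|.  b4=0 t=5,i=5
  ...##|#  b3=1 t=0,i=3
  ...#.|#  b2=1 t=5,i=4
  ....#|.  b1=0 t=5,i=3
  .....|#  b0=1 t=6,i=12
  bits 01001001101010111111101000001101 = 1236007437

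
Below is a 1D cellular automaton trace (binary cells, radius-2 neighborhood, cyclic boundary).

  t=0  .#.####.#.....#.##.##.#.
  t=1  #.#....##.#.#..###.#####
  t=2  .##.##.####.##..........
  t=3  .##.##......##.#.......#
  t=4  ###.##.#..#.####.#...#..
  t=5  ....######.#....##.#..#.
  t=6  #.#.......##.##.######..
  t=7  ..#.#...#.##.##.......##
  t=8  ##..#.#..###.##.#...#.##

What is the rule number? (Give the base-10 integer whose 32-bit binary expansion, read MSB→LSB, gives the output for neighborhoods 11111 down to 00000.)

108476994

  #####|.  b31=0 t=1,i=21
  ####.|.  b30=0 t=0,i=5
  ###.#|.  b29=0 t=0,i=6
  ###..|.  b28=0 t=6,i=21
  ##.##|.  b27=0 t=0,i=18
  ##.#.|#  b26=1 t=0,i=7
  ##..#|#  b25=1 t=6,i=22
  ##...|.  b24=0 t=2,i=14
  #.###|.  b23=0 t=0,i=3
  #.##.|#  b22=1 t=0,i=16
  #.#.#|#  b21=1 t=1,i=10
  #.#..|#  b20=1 t=0,i=8
  #..##|.  b19=0 t=1,i=14
  #..#.|#  b18=1 t=0,i=0
  #...#|#  b17=1 t=4,i=19
  #....|#  b16=1 t=0,i=10
  .####|.  b15=0 t=0,i=4
  .###.|.  b14=0 t=1,i=16
  .##.#|#  b13=1 t=0,i=17
  .##..|#  b12=1 t=2,i=13
  .#.##|#  b11=1 t=0,i=2
  .#.#.|.  b10=0 t=1,i=11
  .#..#|#  b9=1 t=0,i=23
  .#...|.  b8=0 t=0,i=9
  ..###|.  b7=0 t=1,i=15
  ..##.|#  b6=1 t=1,i=7
  ..#.#|.  b5=0 t=0,i=1
  ..#..|.  b4=0 t=4,i=21
  ...##|.  b3=0 t=1,i=6
  ...#.|.  b2=0 t=0,i=13
  ....#|#  b1=1 t=0,i=12
  .....|.  b0=0 t=0,i=11
  bits 00000110011101110011101001000010 = 108476994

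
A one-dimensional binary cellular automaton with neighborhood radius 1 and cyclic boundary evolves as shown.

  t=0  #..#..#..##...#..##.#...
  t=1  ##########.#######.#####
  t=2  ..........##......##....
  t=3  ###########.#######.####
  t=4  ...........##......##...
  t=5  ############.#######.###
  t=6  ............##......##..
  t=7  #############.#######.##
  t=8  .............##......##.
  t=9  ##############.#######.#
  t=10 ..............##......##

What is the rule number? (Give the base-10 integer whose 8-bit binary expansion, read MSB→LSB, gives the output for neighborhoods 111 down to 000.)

63

  [7] ### => .  t=1,i=0
  [6] ##. => .  t=0,i=10
  [5] #.# => #  t=0,i=19
  [4] #.. => #  t=0,i=1
  [3] .## => #  t=0,i=9
  [2] .#. => #  t=0,i=0
  [1] ..# => #  t=0,i=2
  [0] ... => #  t=0,i=12
  bits 00111111 = 63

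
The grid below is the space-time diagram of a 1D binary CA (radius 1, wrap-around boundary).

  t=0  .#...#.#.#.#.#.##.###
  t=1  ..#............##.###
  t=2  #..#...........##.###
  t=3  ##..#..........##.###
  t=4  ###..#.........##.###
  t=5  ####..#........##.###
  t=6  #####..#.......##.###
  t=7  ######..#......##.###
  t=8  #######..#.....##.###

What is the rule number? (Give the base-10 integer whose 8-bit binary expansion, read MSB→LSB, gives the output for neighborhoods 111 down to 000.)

  nb ###: next=#  (t=0,i=19, bit7=1)
  nb ##.: next=#  (t=0,i=16, bit6=1)
  nb #.#: next=.  (t=0,i=0, bit5=0)
  nb #..: next=#  (t=0,i=2, bit4=1)
  nb .##: next=#  (t=0,i=15, bit3=1)
  nb .#.: next=.  (t=0,i=1, bit2=0)
  nb ..#: next=.  (t=0,i=4, bit1=0)
  nb ...: next=.  (t=0,i=3, bit0=0)
  bits 11011000 = 216

216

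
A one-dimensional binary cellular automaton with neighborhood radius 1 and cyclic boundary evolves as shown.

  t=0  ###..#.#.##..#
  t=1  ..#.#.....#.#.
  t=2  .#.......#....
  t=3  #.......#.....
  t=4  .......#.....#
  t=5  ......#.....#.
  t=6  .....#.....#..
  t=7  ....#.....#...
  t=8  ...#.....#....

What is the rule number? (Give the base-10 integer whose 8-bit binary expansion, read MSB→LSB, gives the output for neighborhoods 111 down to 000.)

66

  ### -> .   bit 7 = 0  t=0,i=0
  ##. -> #   bit 6 = 1  t=0,i=2
  #.# -> .   bit 5 = 0  t=0,i=6
  #.. -> .   bit 4 = 0  t=0,i=3
  .## -> .   bit 3 = 0  t=0,i=9
  .#. -> .   bit 2 = 0  t=0,i=5
  ..# -> #   bit 1 = 1  t=0,i=4
  ... -> .   bit 0 = 0  t=1,i=0
  bits 01000010 = 66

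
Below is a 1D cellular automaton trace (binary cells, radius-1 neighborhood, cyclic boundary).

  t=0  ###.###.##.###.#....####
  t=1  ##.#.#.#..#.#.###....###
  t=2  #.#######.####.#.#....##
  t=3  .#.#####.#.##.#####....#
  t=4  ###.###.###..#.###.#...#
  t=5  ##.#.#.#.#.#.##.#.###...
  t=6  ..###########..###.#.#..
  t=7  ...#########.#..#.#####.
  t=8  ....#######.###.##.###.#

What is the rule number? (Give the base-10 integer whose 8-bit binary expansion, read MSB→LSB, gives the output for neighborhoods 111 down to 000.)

180

  nb ###: next=#  (t=0,i=0, bit7=1)
  nb ##.: next=.  (t=0,i=2, bit6=0)
  nb #.#: next=#  (t=0,i=3, bit5=1)
  nb #..: next=#  (t=0,i=16, bit4=1)
  nb .##: next=.  (t=0,i=4, bit3=0)
  nb .#.: next=#  (t=0,i=15, bit2=1)
  nb ..#: next=.  (t=0,i=19, bit1=0)
  nb ...: next=.  (t=0,i=17, bit0=0)
  bits 10110100 = 180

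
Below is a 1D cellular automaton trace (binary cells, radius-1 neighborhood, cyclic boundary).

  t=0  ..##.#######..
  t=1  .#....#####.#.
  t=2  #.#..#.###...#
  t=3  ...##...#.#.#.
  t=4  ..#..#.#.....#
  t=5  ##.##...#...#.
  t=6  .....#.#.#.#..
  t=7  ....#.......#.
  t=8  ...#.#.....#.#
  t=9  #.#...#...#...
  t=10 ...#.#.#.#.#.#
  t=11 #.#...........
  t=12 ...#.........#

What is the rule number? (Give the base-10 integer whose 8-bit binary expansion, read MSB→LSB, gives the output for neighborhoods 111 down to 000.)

  nb ###: next=#  (t=0,i=6, bit7=1)
  nb ##.: next=.  (t=0,i=3, bit6=0)
  nb #.#: next=.  (t=0,i=4, bit5=0)
  nb #..: next=#  (t=0,i=12, bit4=1)
  nb .##: next=.  (t=0,i=2, bit3=0)
  nb .#.: next=.  (t=1,i=1, bit2=0)
  nb ..#: next=#  (t=0,i=1, bit1=1)
  nb ...: next=.  (t=0,i=0, bit0=0)
  bits 10010010 = 146

146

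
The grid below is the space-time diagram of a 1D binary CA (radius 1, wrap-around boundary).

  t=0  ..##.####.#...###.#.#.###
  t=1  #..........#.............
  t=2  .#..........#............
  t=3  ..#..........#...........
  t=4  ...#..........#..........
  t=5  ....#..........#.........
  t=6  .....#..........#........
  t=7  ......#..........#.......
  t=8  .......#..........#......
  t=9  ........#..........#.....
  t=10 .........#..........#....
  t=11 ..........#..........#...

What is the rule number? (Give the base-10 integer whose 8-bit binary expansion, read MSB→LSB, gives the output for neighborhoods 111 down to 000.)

  [7] ### => .  t=0,i=6
  [6] ##. => .  t=0,i=3
  [5] #.# => .  t=0,i=4
  [4] #.. => #  t=0,i=0
  [3] .## => .  t=0,i=2
  [2] .#. => .  t=0,i=10
  [1] ..# => .  t=0,i=1
  [0] ... => .  t=0,i=12
  bits 00010000 = 16

16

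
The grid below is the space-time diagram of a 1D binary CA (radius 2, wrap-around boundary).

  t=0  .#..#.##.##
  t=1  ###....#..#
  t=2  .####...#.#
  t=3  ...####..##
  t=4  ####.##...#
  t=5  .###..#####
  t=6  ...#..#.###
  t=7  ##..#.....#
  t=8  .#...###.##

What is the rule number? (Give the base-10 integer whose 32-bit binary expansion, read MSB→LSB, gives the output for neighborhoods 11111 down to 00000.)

4113774473

  #####|#  b31=1 t=4,i=1
  ####.|#  b30=1 t=1,i=1
  ###.#|#  b29=1 t=4,i=3
  ###..|#  b28=1 t=1,i=2
  ##.##|.  b27=0 t=0,i=8
  ##.#.|#  b26=1 t=0,i=0
  ##..#|.  b25=0 t=3,i=7
  ##...|#  b24=1 t=1,i=3
  #.###|.  b23=0 t=2,i=1
  #.##.|.  b22=0 t=0,i=6
  #.#.#|#  b21=1 t=2,i=10
  #.#..|#  b20=1 t=0,i=1
  #..##|.  b19=0 t=1,i=9
  #..#.|.  b18=0 t=0,i=3
  #...#|#  b17=1 t=2,i=6
  #....|#  b16=1 t=1,i=4
  .####|.  b15=0 t=1,i=0
  .###.|.  b14=0 t=5,i=2
  .##.#|#  b13=1 t=0,i=7
  .##..|#  b12=1 t=3,i=10
  .#.##|.  b11=0 t=0,i=5
  .#.#.|#  b10=1 t=2,i=9
  .#..#|#  b9=1 t=0,i=2
  .#...|#  b8=1 t=7,i=5
  ..###|#  b7=1 t=1,i=10
  ..##.|.  b6=0 t=3,i=9
  ..#.#|.  b5=0 t=0,i=4
  ..#..|.  b4=0 t=1,i=7
  ...##|#  b3=1 t=3,i=2
  ...#.|.  b2=0 t=1,i=6
  ....#|.  b1=0 t=1,i=5
  .....|#  b0=1 t=7,i=7
  bits 11110101001100110011011110001001 = 4113774473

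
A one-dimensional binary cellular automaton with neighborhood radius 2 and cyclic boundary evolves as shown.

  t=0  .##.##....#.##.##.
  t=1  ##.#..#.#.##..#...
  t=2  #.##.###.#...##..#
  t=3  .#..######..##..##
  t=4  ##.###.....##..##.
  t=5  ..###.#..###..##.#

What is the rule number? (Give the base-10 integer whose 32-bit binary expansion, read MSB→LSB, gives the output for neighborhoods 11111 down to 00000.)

  #####|.  b31=0 t=3,i=6
  ####.|.  b30=0 t=3,i=8
  ###.#|#  b29=1 t=2,i=7
  ###..|.  b28=0 t=3,i=9
  ##.##|#  b27=1 t=0,i=3
  ##.#.|#  b26=1 t=1,i=2
  ##..#|.  b25=0 t=0,i=17
  ##...|#  b24=1 t=0,i=6
  #.###|#  b23=1 t=2,i=5
  #.##.|.  b22=0 t=0,i=4
  #.#.#|.  b21=0 t=1,i=8
  #.#..|#  b20=1 t=1,i=3
  #..##|#  b19=1 t=0,i=0
  #..#.|#  b18=1 t=1,i=5
  #...#|.  b17=0 t=1,i=16
  #....|.  b16=0 t=0,i=7
  .####|#  b15=1 t=3,i=5
  .###.|#  b14=1 t=2,i=6
  .##.#|.  b13=0 t=0,i=2
  .##..|.  b12=0 t=0,i=5
  .#.##|#  b11=1 t=0,i=11
  .#.#.|#  b10=1 t=1,i=7
  .#..#|.  b9=0 t=1,i=4
  .#...|.  b8=0 t=1,i=15
  ..###|#  b7=1 t=3,i=4
  ..##.|#  b6=1 t=0,i=1
  ..#.#|#  b5=1 t=0,i=10
  ..#..|#  b4=1 t=1,i=14
  ...##|#  b3=1 t=1,i=17
  ...#.|.  b2=0 t=0,i=9
  ....#|#  b1=1 t=0,i=8
  .....|.  b0=0 t=4,i=8
  bits 00101101100111001100110011111010 = 765250810

765250810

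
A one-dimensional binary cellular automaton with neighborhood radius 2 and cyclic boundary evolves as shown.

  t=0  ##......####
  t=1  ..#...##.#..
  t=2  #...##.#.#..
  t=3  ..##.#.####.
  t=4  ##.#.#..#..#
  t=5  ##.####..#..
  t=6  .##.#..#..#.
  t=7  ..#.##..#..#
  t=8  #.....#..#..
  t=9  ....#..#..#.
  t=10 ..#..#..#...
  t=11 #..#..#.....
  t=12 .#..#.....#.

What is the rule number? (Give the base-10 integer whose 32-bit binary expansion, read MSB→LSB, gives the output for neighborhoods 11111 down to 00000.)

  ##### -> .   bit 31 = 0  t=0,i=10
  ####. -> .   bit 30 = 0  t=0,i=0
  ###.# -> #   bit 29 = 1  t=4,i=1
  ###.. -> .   bit 28 = 0  t=0,i=1
  ##.## -> #   bit 27 = 1  t=5,i=2
  ##.#. -> .   bit 26 = 0  t=1,i=8
  ##..# -> #   bit 25 = 1  t=5,i=7
  ##... -> #   bit 24 = 1  t=0,i=2
  #.### -> .   bit 23 = 0  t=3,i=7
  #.##. -> .   bit 22 = 0  t=7,i=4
  #.#.# -> #   bit 21 = 1  t=2,i=7
  #.#.. -> #   bit 20 = 1  t=1,i=9
  #..## -> .   bit 19 = 0  t=4,i=10
  #..#. -> .   bit 18 = 0  t=2,i=11
  #...# -> #   bit 17 = 1  t=1,i=4
  #.... -> .   bit 16 = 0  t=0,i=3
  .#### -> #   bit 15 = 1  t=0,i=9
  .###. -> #   bit 14 = 1  t=4,i=0
  .##.# -> #   bit 13 = 1  t=1,i=7
  .##.. -> .   bit 12 = 0  t=7,i=5
  .#.## -> .   bit 11 = 0  t=3,i=6
  .#.#. -> #   bit 10 = 1  t=2,i=8
  .#..# -> #   bit 9 = 1  t=2,i=10
  .#... -> .   bit 8 = 0  t=1,i=3
  ..### -> .   bit 7 = 0  t=0,i=8
  ..##. -> .   bit 6 = 0  t=1,i=6
  ..#.# -> .   bit 5 = 0  t=7,i=2
  ..#.. -> .   bit 4 = 0  t=1,i=2
  ...## -> #   bit 3 = 1  t=0,i=7
  ...#. -> .   bit 2 = 0  t=1,i=1
  ....# -> #   bit 1 = 1  t=0,i=6
  ..... -> .   bit 0 = 0  t=0,i=4
  bits 00101011001100101110011000001010 = 724755978

724755978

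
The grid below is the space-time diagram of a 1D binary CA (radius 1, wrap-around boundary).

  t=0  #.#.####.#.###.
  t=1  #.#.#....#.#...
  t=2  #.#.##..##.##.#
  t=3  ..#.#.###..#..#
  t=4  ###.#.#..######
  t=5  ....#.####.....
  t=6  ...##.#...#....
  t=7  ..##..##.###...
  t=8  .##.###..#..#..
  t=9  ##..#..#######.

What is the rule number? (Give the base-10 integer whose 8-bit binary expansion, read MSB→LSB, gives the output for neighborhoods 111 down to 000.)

  [7] ### => .  t=0,i=5
  [6] ##. => .  t=0,i=7
  [5] #.# => .  t=0,i=1
  [4] #.. => #  t=1,i=5
  [3] .## => #  t=0,i=4
  [2] .#. => #  t=0,i=0
  [1] ..# => #  t=1,i=8
  [0] ... => .  t=1,i=6
  bits 00011110 = 30

30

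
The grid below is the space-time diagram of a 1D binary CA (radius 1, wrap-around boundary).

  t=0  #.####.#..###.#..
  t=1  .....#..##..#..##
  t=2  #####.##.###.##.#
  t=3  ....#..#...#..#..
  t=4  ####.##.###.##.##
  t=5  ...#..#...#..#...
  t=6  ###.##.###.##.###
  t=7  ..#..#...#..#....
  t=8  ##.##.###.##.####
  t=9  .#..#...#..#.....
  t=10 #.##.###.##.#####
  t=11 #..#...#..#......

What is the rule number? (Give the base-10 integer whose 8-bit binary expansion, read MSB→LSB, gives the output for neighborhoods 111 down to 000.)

  ### -> .   bit 7 = 0  t=0,i=3
  ##. -> #   bit 6 = 1  t=0,i=5
  #.# -> .   bit 5 = 0  t=0,i=1
  #.. -> #   bit 4 = 1  t=0,i=8
  .## -> .   bit 3 = 0  t=0,i=2
  .#. -> .   bit 2 = 0  t=0,i=0
  ..# -> #   bit 1 = 1  t=0,i=9
  ... -> #   bit 0 = 1  t=1,i=1
  bits 01010011 = 83

83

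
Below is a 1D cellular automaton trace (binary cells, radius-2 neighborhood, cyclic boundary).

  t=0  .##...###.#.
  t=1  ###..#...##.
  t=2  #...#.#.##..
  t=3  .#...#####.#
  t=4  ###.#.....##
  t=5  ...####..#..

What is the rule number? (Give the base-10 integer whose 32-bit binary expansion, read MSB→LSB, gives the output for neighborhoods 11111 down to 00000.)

  nb #####: next=.  (t=3,i=7, bit31=0)
  nb ####.: next=.  (t=3,i=8, bit30=0)
  nb ###.#: next=.  (t=0,i=8, bit29=0)
  nb ###..: next=.  (t=1,i=2, bit28=0)
  nb ##.##: next=.  (t=1,i=11, bit27=0)
  nb ##.#.: next=#  (t=0,i=9, bit26=1)
  nb ##..#: next=.  (t=1,i=3, bit25=0)
  nb ##...: next=.  (t=0,i=3, bit24=0)
  nb #.###: next=#  (t=1,i=0, bit23=1)
  nb #.##.: next=#  (t=2,i=8, bit22=1)
  nb #.#.#: next=#  (t=2,i=6, bit21=1)
  nb #.#..: next=#  (t=0,i=10, bit20=1)
  nb #..##: next=#  (t=0,i=0, bit19=1)
  nb #..#.: next=#  (t=1,i=4, bit18=1)
  nb #...#: next=.  (t=0,i=4, bit17=0)
  nb #....: next=#  (t=4,i=6, bit16=1)
  nb .####: next=.  (t=3,i=6, bit15=0)
  nb .###.: next=.  (t=0,i=7, bit14=0)
  nb .##.#: next=.  (t=1,i=10, bit13=0)
  nb .##..: next=#  (t=0,i=2, bit12=1)
  nb .#.##: next=#  (t=2,i=7, bit11=1)
  nb .#.#.: next=#  (t=2,i=5, bit10=1)
  nb .#..#: next=.  (t=0,i=11, bit9=0)
  nb .#...: next=#  (t=1,i=6, bit8=1)
  nb ..###: next=.  (t=0,i=6, bit7=0)
  nb ..##.: next=#  (t=0,i=1, bit6=1)
  nb ..#.#: next=.  (t=2,i=4, bit5=0)
  nb ..#..: next=.  (t=1,i=5, bit4=0)
  nb ...##: next=#  (t=0,i=5, bit3=1)
  nb ...#.: next=.  (t=2,i=3, bit2=0)
  nb ....#: next=.  (t=4,i=8, bit1=0)
  nb .....: next=.  (t=4,i=7, bit0=0)
  bits 00000100111111010001110101001000 = 83696968

83696968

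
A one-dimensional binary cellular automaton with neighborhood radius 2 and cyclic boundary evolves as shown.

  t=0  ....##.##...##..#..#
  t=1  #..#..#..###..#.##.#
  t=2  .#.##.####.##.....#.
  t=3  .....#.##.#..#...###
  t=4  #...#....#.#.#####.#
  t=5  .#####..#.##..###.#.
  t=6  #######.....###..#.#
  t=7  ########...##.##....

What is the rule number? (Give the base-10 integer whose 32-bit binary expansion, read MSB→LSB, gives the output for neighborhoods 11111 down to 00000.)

3744106396

  ##### -> #   bit 31 = 1  t=4,i=15
  ####. -> #   bit 30 = 1  t=2,i=8
  ###.# -> .   bit 29 = 0  t=2,i=9
  ###.. -> #   bit 28 = 1  t=1,i=11
  ##.## -> #   bit 27 = 1  t=0,i=6
  ##.#. -> #   bit 26 = 1  t=3,i=9
  ##..# -> #   bit 25 = 1  t=0,i=14
  ##... -> #   bit 24 = 1  t=0,i=9
  #.### -> .   bit 23 = 0  t=2,i=6
  #.##. -> .   bit 22 = 0  t=0,i=7
  #.#.# -> #   bit 21 = 1  t=4,i=11
  #.#.. -> .   bit 20 = 0  t=3,i=10
  #..## -> #   bit 19 = 1  t=1,i=8
  #..#. -> .   bit 18 = 0  t=0,i=15
  #...# -> #   bit 17 = 1  t=0,i=10
  #.... -> .   bit 16 = 0  t=0,i=1
  .#### -> #   bit 15 = 1  t=2,i=7
  .###. -> .   bit 14 = 0  t=1,i=10
  .##.# -> .   bit 13 = 0  t=0,i=5
  .##.. -> .   bit 12 = 0  t=0,i=8
  .#.## -> .   bit 11 = 0  t=1,i=15
  .#.#. -> #   bit 10 = 1  t=4,i=10
  .#..# -> #   bit 9 = 1  t=0,i=17
  .#... -> #   bit 8 = 1  t=0,i=0
  ..### -> #   bit 7 = 1  t=1,i=9
  ..##. -> .   bit 6 = 0  t=0,i=4
  ..#.# -> .   bit 5 = 0  t=1,i=14
  ..#.. -> #   bit 4 = 1  t=0,i=16
  ...## -> #   bit 3 = 1  t=0,i=3
  ...#. -> #   bit 2 = 1  t=2,i=17
  ....# -> .   bit 1 = 0  t=0,i=2
  ..... -> .   bit 0 = 0  t=2,i=15
  bits 11011111001010101000011110011100 = 3744106396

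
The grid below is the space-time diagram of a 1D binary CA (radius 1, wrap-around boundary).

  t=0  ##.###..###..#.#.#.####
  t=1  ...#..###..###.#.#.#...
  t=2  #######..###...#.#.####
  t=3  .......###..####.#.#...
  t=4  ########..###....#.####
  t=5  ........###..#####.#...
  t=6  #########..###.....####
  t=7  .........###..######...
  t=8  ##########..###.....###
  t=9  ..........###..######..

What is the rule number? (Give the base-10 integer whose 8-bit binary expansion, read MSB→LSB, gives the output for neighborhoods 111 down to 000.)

31

  ###|.  b7=0 t=0,i=0
  ##.|.  b6=0 t=0,i=1
  #.#|.  b5=0 t=0,i=2
  #..|#  b4=1 t=0,i=6
  .##|#  b3=1 t=0,i=3
  .#.|#  b2=1 t=0,i=13
  ..#|#  b1=1 t=0,i=7
  ...|#  b0=1 t=1,i=0
  bits 00011111 = 31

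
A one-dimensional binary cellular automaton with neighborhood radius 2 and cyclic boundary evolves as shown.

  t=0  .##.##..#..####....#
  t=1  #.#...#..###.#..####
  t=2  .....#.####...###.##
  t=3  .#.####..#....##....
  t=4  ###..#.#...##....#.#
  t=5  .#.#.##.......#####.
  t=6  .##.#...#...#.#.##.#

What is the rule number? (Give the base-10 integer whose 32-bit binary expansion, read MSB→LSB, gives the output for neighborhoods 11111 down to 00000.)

3255398054

  #####|#  b31=1 t=1,i=18
  ####.|#  b30=1 t=0,i=13
  ###.#|.  b29=0 t=1,i=0
  ###..|.  b28=0 t=0,i=14
  ##.##|.  b27=0 t=0,i=3
  ##.#.|.  b26=0 t=1,i=1
  ##..#|#  b25=1 t=0,i=6
  ##...|.  b24=0 t=0,i=15
  #.###|.  b23=0 t=2,i=7
  #.##.|.  b22=0 t=0,i=1
  #.#.#|.  b21=0 t=5,i=3
  #.#..|.  b20=0 t=1,i=2
  #..##|#  b19=1 t=0,i=10
  #..#.|.  b18=0 t=0,i=7
  #...#|.  b17=0 t=1,i=4
  #....|#  b16=1 t=0,i=16
  .####|.  b15=0 t=0,i=12
  .###.|#  b14=1 t=1,i=10
  .##.#|#  b13=1 t=0,i=2
  .##..|.  b12=0 t=0,i=5
  .#.##|#  b11=1 t=0,i=0
  .#.#.|#  b10=1 t=4,i=6
  .#..#|#  b9=1 t=0,i=9
  .#...|.  b8=0 t=1,i=3
  ..###|#  b7=1 t=0,i=11
  ..##.|.  b6=0 t=3,i=14
  ..#.#|#  b5=1 t=0,i=19
  ..#..|.  b4=0 t=0,i=8
  ...##|.  b3=0 t=2,i=13
  ...#.|#  b2=1 t=0,i=18
  ....#|#  b1=1 t=0,i=17
  .....|.  b0=0 t=2,i=2
  bits 11000010000010010110111010100110 = 3255398054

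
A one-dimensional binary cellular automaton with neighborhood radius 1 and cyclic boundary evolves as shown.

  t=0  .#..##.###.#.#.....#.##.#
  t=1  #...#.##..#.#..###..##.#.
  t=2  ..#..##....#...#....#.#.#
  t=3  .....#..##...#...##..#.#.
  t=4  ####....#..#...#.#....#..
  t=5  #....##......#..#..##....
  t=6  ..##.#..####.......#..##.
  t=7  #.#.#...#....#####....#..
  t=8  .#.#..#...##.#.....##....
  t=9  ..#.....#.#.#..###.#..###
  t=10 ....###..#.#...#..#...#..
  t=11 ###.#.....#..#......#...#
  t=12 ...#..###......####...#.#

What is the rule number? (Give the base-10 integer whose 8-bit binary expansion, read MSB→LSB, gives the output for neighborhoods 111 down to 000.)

  [7] ### => .  t=0,i=8
  [6] ##. => .  t=0,i=5
  [5] #.# => #  t=0,i=0
  [4] #.. => .  t=0,i=2
  [3] .## => #  t=0,i=4
  [2] .#. => .  t=0,i=1
  [1] ..# => .  t=0,i=3
  [0] ... => #  t=0,i=15
  bits 00101001 = 41

41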